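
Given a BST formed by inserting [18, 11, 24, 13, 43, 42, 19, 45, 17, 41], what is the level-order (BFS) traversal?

Tree insertion order: [18, 11, 24, 13, 43, 42, 19, 45, 17, 41]
Tree (level-order array): [18, 11, 24, None, 13, 19, 43, None, 17, None, None, 42, 45, None, None, 41]
BFS from the root, enqueuing left then right child of each popped node:
  queue [18] -> pop 18, enqueue [11, 24], visited so far: [18]
  queue [11, 24] -> pop 11, enqueue [13], visited so far: [18, 11]
  queue [24, 13] -> pop 24, enqueue [19, 43], visited so far: [18, 11, 24]
  queue [13, 19, 43] -> pop 13, enqueue [17], visited so far: [18, 11, 24, 13]
  queue [19, 43, 17] -> pop 19, enqueue [none], visited so far: [18, 11, 24, 13, 19]
  queue [43, 17] -> pop 43, enqueue [42, 45], visited so far: [18, 11, 24, 13, 19, 43]
  queue [17, 42, 45] -> pop 17, enqueue [none], visited so far: [18, 11, 24, 13, 19, 43, 17]
  queue [42, 45] -> pop 42, enqueue [41], visited so far: [18, 11, 24, 13, 19, 43, 17, 42]
  queue [45, 41] -> pop 45, enqueue [none], visited so far: [18, 11, 24, 13, 19, 43, 17, 42, 45]
  queue [41] -> pop 41, enqueue [none], visited so far: [18, 11, 24, 13, 19, 43, 17, 42, 45, 41]
Result: [18, 11, 24, 13, 19, 43, 17, 42, 45, 41]


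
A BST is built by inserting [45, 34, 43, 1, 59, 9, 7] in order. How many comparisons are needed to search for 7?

Search path for 7: 45 -> 34 -> 1 -> 9 -> 7
Found: True
Comparisons: 5


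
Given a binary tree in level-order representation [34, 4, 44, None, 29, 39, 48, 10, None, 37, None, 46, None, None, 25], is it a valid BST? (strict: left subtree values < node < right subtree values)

Level-order array: [34, 4, 44, None, 29, 39, 48, 10, None, 37, None, 46, None, None, 25]
Validate using subtree bounds (lo, hi): at each node, require lo < value < hi,
then recurse left with hi=value and right with lo=value.
Preorder trace (stopping at first violation):
  at node 34 with bounds (-inf, +inf): OK
  at node 4 with bounds (-inf, 34): OK
  at node 29 with bounds (4, 34): OK
  at node 10 with bounds (4, 29): OK
  at node 25 with bounds (10, 29): OK
  at node 44 with bounds (34, +inf): OK
  at node 39 with bounds (34, 44): OK
  at node 37 with bounds (34, 39): OK
  at node 48 with bounds (44, +inf): OK
  at node 46 with bounds (44, 48): OK
No violation found at any node.
Result: Valid BST


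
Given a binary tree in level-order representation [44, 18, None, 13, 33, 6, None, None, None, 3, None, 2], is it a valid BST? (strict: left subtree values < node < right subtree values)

Level-order array: [44, 18, None, 13, 33, 6, None, None, None, 3, None, 2]
Validate using subtree bounds (lo, hi): at each node, require lo < value < hi,
then recurse left with hi=value and right with lo=value.
Preorder trace (stopping at first violation):
  at node 44 with bounds (-inf, +inf): OK
  at node 18 with bounds (-inf, 44): OK
  at node 13 with bounds (-inf, 18): OK
  at node 6 with bounds (-inf, 13): OK
  at node 3 with bounds (-inf, 6): OK
  at node 2 with bounds (-inf, 3): OK
  at node 33 with bounds (18, 44): OK
No violation found at any node.
Result: Valid BST


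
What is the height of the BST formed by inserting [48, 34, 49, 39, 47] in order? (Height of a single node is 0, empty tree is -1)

Insertion order: [48, 34, 49, 39, 47]
Tree (level-order array): [48, 34, 49, None, 39, None, None, None, 47]
Compute height bottom-up (empty subtree = -1):
  height(47) = 1 + max(-1, -1) = 0
  height(39) = 1 + max(-1, 0) = 1
  height(34) = 1 + max(-1, 1) = 2
  height(49) = 1 + max(-1, -1) = 0
  height(48) = 1 + max(2, 0) = 3
Height = 3


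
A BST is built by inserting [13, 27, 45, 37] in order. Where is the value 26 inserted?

Starting tree (level order): [13, None, 27, None, 45, 37]
Insertion path: 13 -> 27
Result: insert 26 as left child of 27
Final tree (level order): [13, None, 27, 26, 45, None, None, 37]


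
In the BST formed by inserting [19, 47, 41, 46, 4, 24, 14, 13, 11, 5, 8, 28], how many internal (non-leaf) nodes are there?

Tree built from: [19, 47, 41, 46, 4, 24, 14, 13, 11, 5, 8, 28]
Tree (level-order array): [19, 4, 47, None, 14, 41, None, 13, None, 24, 46, 11, None, None, 28, None, None, 5, None, None, None, None, 8]
Rule: An internal node has at least one child.
Per-node child counts:
  node 19: 2 child(ren)
  node 4: 1 child(ren)
  node 14: 1 child(ren)
  node 13: 1 child(ren)
  node 11: 1 child(ren)
  node 5: 1 child(ren)
  node 8: 0 child(ren)
  node 47: 1 child(ren)
  node 41: 2 child(ren)
  node 24: 1 child(ren)
  node 28: 0 child(ren)
  node 46: 0 child(ren)
Matching nodes: [19, 4, 14, 13, 11, 5, 47, 41, 24]
Count of internal (non-leaf) nodes: 9


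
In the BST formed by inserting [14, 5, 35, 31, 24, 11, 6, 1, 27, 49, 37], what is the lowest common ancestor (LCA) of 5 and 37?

Tree insertion order: [14, 5, 35, 31, 24, 11, 6, 1, 27, 49, 37]
Tree (level-order array): [14, 5, 35, 1, 11, 31, 49, None, None, 6, None, 24, None, 37, None, None, None, None, 27]
In a BST, the LCA of p=5, q=37 is the first node v on the
root-to-leaf path with p <= v <= q (go left if both < v, right if both > v).
Walk from root:
  at 14: 5 <= 14 <= 37, this is the LCA
LCA = 14


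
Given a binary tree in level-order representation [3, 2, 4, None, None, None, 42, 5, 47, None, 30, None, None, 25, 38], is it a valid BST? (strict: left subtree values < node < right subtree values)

Level-order array: [3, 2, 4, None, None, None, 42, 5, 47, None, 30, None, None, 25, 38]
Validate using subtree bounds (lo, hi): at each node, require lo < value < hi,
then recurse left with hi=value and right with lo=value.
Preorder trace (stopping at first violation):
  at node 3 with bounds (-inf, +inf): OK
  at node 2 with bounds (-inf, 3): OK
  at node 4 with bounds (3, +inf): OK
  at node 42 with bounds (4, +inf): OK
  at node 5 with bounds (4, 42): OK
  at node 30 with bounds (5, 42): OK
  at node 25 with bounds (5, 30): OK
  at node 38 with bounds (30, 42): OK
  at node 47 with bounds (42, +inf): OK
No violation found at any node.
Result: Valid BST


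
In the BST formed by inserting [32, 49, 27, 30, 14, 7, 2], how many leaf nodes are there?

Tree built from: [32, 49, 27, 30, 14, 7, 2]
Tree (level-order array): [32, 27, 49, 14, 30, None, None, 7, None, None, None, 2]
Rule: A leaf has 0 children.
Per-node child counts:
  node 32: 2 child(ren)
  node 27: 2 child(ren)
  node 14: 1 child(ren)
  node 7: 1 child(ren)
  node 2: 0 child(ren)
  node 30: 0 child(ren)
  node 49: 0 child(ren)
Matching nodes: [2, 30, 49]
Count of leaf nodes: 3


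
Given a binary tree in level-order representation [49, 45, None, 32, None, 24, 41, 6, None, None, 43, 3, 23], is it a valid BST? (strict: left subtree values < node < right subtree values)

Level-order array: [49, 45, None, 32, None, 24, 41, 6, None, None, 43, 3, 23]
Validate using subtree bounds (lo, hi): at each node, require lo < value < hi,
then recurse left with hi=value and right with lo=value.
Preorder trace (stopping at first violation):
  at node 49 with bounds (-inf, +inf): OK
  at node 45 with bounds (-inf, 49): OK
  at node 32 with bounds (-inf, 45): OK
  at node 24 with bounds (-inf, 32): OK
  at node 6 with bounds (-inf, 24): OK
  at node 3 with bounds (-inf, 6): OK
  at node 23 with bounds (6, 24): OK
  at node 41 with bounds (32, 45): OK
  at node 43 with bounds (41, 45): OK
No violation found at any node.
Result: Valid BST


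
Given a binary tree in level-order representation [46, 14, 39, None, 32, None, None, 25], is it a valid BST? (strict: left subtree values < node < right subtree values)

Level-order array: [46, 14, 39, None, 32, None, None, 25]
Validate using subtree bounds (lo, hi): at each node, require lo < value < hi,
then recurse left with hi=value and right with lo=value.
Preorder trace (stopping at first violation):
  at node 46 with bounds (-inf, +inf): OK
  at node 14 with bounds (-inf, 46): OK
  at node 32 with bounds (14, 46): OK
  at node 25 with bounds (14, 32): OK
  at node 39 with bounds (46, +inf): VIOLATION
Node 39 violates its bound: not (46 < 39 < +inf).
Result: Not a valid BST


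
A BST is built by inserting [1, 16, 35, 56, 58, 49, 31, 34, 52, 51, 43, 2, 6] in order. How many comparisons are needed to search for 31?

Search path for 31: 1 -> 16 -> 35 -> 31
Found: True
Comparisons: 4


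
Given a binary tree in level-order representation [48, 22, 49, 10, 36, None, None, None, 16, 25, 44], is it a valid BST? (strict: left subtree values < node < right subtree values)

Level-order array: [48, 22, 49, 10, 36, None, None, None, 16, 25, 44]
Validate using subtree bounds (lo, hi): at each node, require lo < value < hi,
then recurse left with hi=value and right with lo=value.
Preorder trace (stopping at first violation):
  at node 48 with bounds (-inf, +inf): OK
  at node 22 with bounds (-inf, 48): OK
  at node 10 with bounds (-inf, 22): OK
  at node 16 with bounds (10, 22): OK
  at node 36 with bounds (22, 48): OK
  at node 25 with bounds (22, 36): OK
  at node 44 with bounds (36, 48): OK
  at node 49 with bounds (48, +inf): OK
No violation found at any node.
Result: Valid BST


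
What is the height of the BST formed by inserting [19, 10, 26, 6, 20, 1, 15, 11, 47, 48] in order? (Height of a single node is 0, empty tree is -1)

Insertion order: [19, 10, 26, 6, 20, 1, 15, 11, 47, 48]
Tree (level-order array): [19, 10, 26, 6, 15, 20, 47, 1, None, 11, None, None, None, None, 48]
Compute height bottom-up (empty subtree = -1):
  height(1) = 1 + max(-1, -1) = 0
  height(6) = 1 + max(0, -1) = 1
  height(11) = 1 + max(-1, -1) = 0
  height(15) = 1 + max(0, -1) = 1
  height(10) = 1 + max(1, 1) = 2
  height(20) = 1 + max(-1, -1) = 0
  height(48) = 1 + max(-1, -1) = 0
  height(47) = 1 + max(-1, 0) = 1
  height(26) = 1 + max(0, 1) = 2
  height(19) = 1 + max(2, 2) = 3
Height = 3


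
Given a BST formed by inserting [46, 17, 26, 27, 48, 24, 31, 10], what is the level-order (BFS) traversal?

Tree insertion order: [46, 17, 26, 27, 48, 24, 31, 10]
Tree (level-order array): [46, 17, 48, 10, 26, None, None, None, None, 24, 27, None, None, None, 31]
BFS from the root, enqueuing left then right child of each popped node:
  queue [46] -> pop 46, enqueue [17, 48], visited so far: [46]
  queue [17, 48] -> pop 17, enqueue [10, 26], visited so far: [46, 17]
  queue [48, 10, 26] -> pop 48, enqueue [none], visited so far: [46, 17, 48]
  queue [10, 26] -> pop 10, enqueue [none], visited so far: [46, 17, 48, 10]
  queue [26] -> pop 26, enqueue [24, 27], visited so far: [46, 17, 48, 10, 26]
  queue [24, 27] -> pop 24, enqueue [none], visited so far: [46, 17, 48, 10, 26, 24]
  queue [27] -> pop 27, enqueue [31], visited so far: [46, 17, 48, 10, 26, 24, 27]
  queue [31] -> pop 31, enqueue [none], visited so far: [46, 17, 48, 10, 26, 24, 27, 31]
Result: [46, 17, 48, 10, 26, 24, 27, 31]


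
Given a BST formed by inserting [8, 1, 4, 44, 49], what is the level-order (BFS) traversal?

Tree insertion order: [8, 1, 4, 44, 49]
Tree (level-order array): [8, 1, 44, None, 4, None, 49]
BFS from the root, enqueuing left then right child of each popped node:
  queue [8] -> pop 8, enqueue [1, 44], visited so far: [8]
  queue [1, 44] -> pop 1, enqueue [4], visited so far: [8, 1]
  queue [44, 4] -> pop 44, enqueue [49], visited so far: [8, 1, 44]
  queue [4, 49] -> pop 4, enqueue [none], visited so far: [8, 1, 44, 4]
  queue [49] -> pop 49, enqueue [none], visited so far: [8, 1, 44, 4, 49]
Result: [8, 1, 44, 4, 49]


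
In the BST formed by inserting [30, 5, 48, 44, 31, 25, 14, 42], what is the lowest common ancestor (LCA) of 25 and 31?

Tree insertion order: [30, 5, 48, 44, 31, 25, 14, 42]
Tree (level-order array): [30, 5, 48, None, 25, 44, None, 14, None, 31, None, None, None, None, 42]
In a BST, the LCA of p=25, q=31 is the first node v on the
root-to-leaf path with p <= v <= q (go left if both < v, right if both > v).
Walk from root:
  at 30: 25 <= 30 <= 31, this is the LCA
LCA = 30


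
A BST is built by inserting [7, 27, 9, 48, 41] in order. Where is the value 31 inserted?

Starting tree (level order): [7, None, 27, 9, 48, None, None, 41]
Insertion path: 7 -> 27 -> 48 -> 41
Result: insert 31 as left child of 41
Final tree (level order): [7, None, 27, 9, 48, None, None, 41, None, 31]


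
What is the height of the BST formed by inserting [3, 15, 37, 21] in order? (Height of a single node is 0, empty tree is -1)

Insertion order: [3, 15, 37, 21]
Tree (level-order array): [3, None, 15, None, 37, 21]
Compute height bottom-up (empty subtree = -1):
  height(21) = 1 + max(-1, -1) = 0
  height(37) = 1 + max(0, -1) = 1
  height(15) = 1 + max(-1, 1) = 2
  height(3) = 1 + max(-1, 2) = 3
Height = 3


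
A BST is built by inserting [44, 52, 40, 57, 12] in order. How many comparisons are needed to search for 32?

Search path for 32: 44 -> 40 -> 12
Found: False
Comparisons: 3


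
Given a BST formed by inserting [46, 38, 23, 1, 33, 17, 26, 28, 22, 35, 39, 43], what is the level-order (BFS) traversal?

Tree insertion order: [46, 38, 23, 1, 33, 17, 26, 28, 22, 35, 39, 43]
Tree (level-order array): [46, 38, None, 23, 39, 1, 33, None, 43, None, 17, 26, 35, None, None, None, 22, None, 28]
BFS from the root, enqueuing left then right child of each popped node:
  queue [46] -> pop 46, enqueue [38], visited so far: [46]
  queue [38] -> pop 38, enqueue [23, 39], visited so far: [46, 38]
  queue [23, 39] -> pop 23, enqueue [1, 33], visited so far: [46, 38, 23]
  queue [39, 1, 33] -> pop 39, enqueue [43], visited so far: [46, 38, 23, 39]
  queue [1, 33, 43] -> pop 1, enqueue [17], visited so far: [46, 38, 23, 39, 1]
  queue [33, 43, 17] -> pop 33, enqueue [26, 35], visited so far: [46, 38, 23, 39, 1, 33]
  queue [43, 17, 26, 35] -> pop 43, enqueue [none], visited so far: [46, 38, 23, 39, 1, 33, 43]
  queue [17, 26, 35] -> pop 17, enqueue [22], visited so far: [46, 38, 23, 39, 1, 33, 43, 17]
  queue [26, 35, 22] -> pop 26, enqueue [28], visited so far: [46, 38, 23, 39, 1, 33, 43, 17, 26]
  queue [35, 22, 28] -> pop 35, enqueue [none], visited so far: [46, 38, 23, 39, 1, 33, 43, 17, 26, 35]
  queue [22, 28] -> pop 22, enqueue [none], visited so far: [46, 38, 23, 39, 1, 33, 43, 17, 26, 35, 22]
  queue [28] -> pop 28, enqueue [none], visited so far: [46, 38, 23, 39, 1, 33, 43, 17, 26, 35, 22, 28]
Result: [46, 38, 23, 39, 1, 33, 43, 17, 26, 35, 22, 28]


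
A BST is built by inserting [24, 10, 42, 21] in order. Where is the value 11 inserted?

Starting tree (level order): [24, 10, 42, None, 21]
Insertion path: 24 -> 10 -> 21
Result: insert 11 as left child of 21
Final tree (level order): [24, 10, 42, None, 21, None, None, 11]


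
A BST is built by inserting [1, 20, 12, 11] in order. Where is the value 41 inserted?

Starting tree (level order): [1, None, 20, 12, None, 11]
Insertion path: 1 -> 20
Result: insert 41 as right child of 20
Final tree (level order): [1, None, 20, 12, 41, 11]


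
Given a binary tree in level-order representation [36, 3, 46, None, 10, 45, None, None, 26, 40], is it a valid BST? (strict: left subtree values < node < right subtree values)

Level-order array: [36, 3, 46, None, 10, 45, None, None, 26, 40]
Validate using subtree bounds (lo, hi): at each node, require lo < value < hi,
then recurse left with hi=value and right with lo=value.
Preorder trace (stopping at first violation):
  at node 36 with bounds (-inf, +inf): OK
  at node 3 with bounds (-inf, 36): OK
  at node 10 with bounds (3, 36): OK
  at node 26 with bounds (10, 36): OK
  at node 46 with bounds (36, +inf): OK
  at node 45 with bounds (36, 46): OK
  at node 40 with bounds (36, 45): OK
No violation found at any node.
Result: Valid BST


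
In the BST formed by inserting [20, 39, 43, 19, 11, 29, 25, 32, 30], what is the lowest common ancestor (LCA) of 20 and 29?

Tree insertion order: [20, 39, 43, 19, 11, 29, 25, 32, 30]
Tree (level-order array): [20, 19, 39, 11, None, 29, 43, None, None, 25, 32, None, None, None, None, 30]
In a BST, the LCA of p=20, q=29 is the first node v on the
root-to-leaf path with p <= v <= q (go left if both < v, right if both > v).
Walk from root:
  at 20: 20 <= 20 <= 29, this is the LCA
LCA = 20


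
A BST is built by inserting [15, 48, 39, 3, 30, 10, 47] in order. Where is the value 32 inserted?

Starting tree (level order): [15, 3, 48, None, 10, 39, None, None, None, 30, 47]
Insertion path: 15 -> 48 -> 39 -> 30
Result: insert 32 as right child of 30
Final tree (level order): [15, 3, 48, None, 10, 39, None, None, None, 30, 47, None, 32]


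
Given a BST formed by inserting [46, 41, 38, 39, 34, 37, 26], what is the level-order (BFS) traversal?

Tree insertion order: [46, 41, 38, 39, 34, 37, 26]
Tree (level-order array): [46, 41, None, 38, None, 34, 39, 26, 37]
BFS from the root, enqueuing left then right child of each popped node:
  queue [46] -> pop 46, enqueue [41], visited so far: [46]
  queue [41] -> pop 41, enqueue [38], visited so far: [46, 41]
  queue [38] -> pop 38, enqueue [34, 39], visited so far: [46, 41, 38]
  queue [34, 39] -> pop 34, enqueue [26, 37], visited so far: [46, 41, 38, 34]
  queue [39, 26, 37] -> pop 39, enqueue [none], visited so far: [46, 41, 38, 34, 39]
  queue [26, 37] -> pop 26, enqueue [none], visited so far: [46, 41, 38, 34, 39, 26]
  queue [37] -> pop 37, enqueue [none], visited so far: [46, 41, 38, 34, 39, 26, 37]
Result: [46, 41, 38, 34, 39, 26, 37]


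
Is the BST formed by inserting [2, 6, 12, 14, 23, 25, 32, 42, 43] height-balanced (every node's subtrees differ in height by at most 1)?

Tree (level-order array): [2, None, 6, None, 12, None, 14, None, 23, None, 25, None, 32, None, 42, None, 43]
Definition: a tree is height-balanced if, at every node, |h(left) - h(right)| <= 1 (empty subtree has height -1).
Bottom-up per-node check:
  node 43: h_left=-1, h_right=-1, diff=0 [OK], height=0
  node 42: h_left=-1, h_right=0, diff=1 [OK], height=1
  node 32: h_left=-1, h_right=1, diff=2 [FAIL (|-1-1|=2 > 1)], height=2
  node 25: h_left=-1, h_right=2, diff=3 [FAIL (|-1-2|=3 > 1)], height=3
  node 23: h_left=-1, h_right=3, diff=4 [FAIL (|-1-3|=4 > 1)], height=4
  node 14: h_left=-1, h_right=4, diff=5 [FAIL (|-1-4|=5 > 1)], height=5
  node 12: h_left=-1, h_right=5, diff=6 [FAIL (|-1-5|=6 > 1)], height=6
  node 6: h_left=-1, h_right=6, diff=7 [FAIL (|-1-6|=7 > 1)], height=7
  node 2: h_left=-1, h_right=7, diff=8 [FAIL (|-1-7|=8 > 1)], height=8
Node 32 violates the condition: |-1 - 1| = 2 > 1.
Result: Not balanced


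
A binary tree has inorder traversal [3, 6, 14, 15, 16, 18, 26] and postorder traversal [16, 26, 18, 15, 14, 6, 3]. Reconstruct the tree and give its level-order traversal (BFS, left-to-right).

Inorder:   [3, 6, 14, 15, 16, 18, 26]
Postorder: [16, 26, 18, 15, 14, 6, 3]
Algorithm: postorder visits root last, so walk postorder right-to-left;
each value is the root of the current inorder slice — split it at that
value, recurse on the right subtree first, then the left.
Recursive splits:
  root=3; inorder splits into left=[], right=[6, 14, 15, 16, 18, 26]
  root=6; inorder splits into left=[], right=[14, 15, 16, 18, 26]
  root=14; inorder splits into left=[], right=[15, 16, 18, 26]
  root=15; inorder splits into left=[], right=[16, 18, 26]
  root=18; inorder splits into left=[16], right=[26]
  root=26; inorder splits into left=[], right=[]
  root=16; inorder splits into left=[], right=[]
Reconstructed level-order: [3, 6, 14, 15, 18, 16, 26]


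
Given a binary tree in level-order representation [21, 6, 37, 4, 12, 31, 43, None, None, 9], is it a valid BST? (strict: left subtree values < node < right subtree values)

Level-order array: [21, 6, 37, 4, 12, 31, 43, None, None, 9]
Validate using subtree bounds (lo, hi): at each node, require lo < value < hi,
then recurse left with hi=value and right with lo=value.
Preorder trace (stopping at first violation):
  at node 21 with bounds (-inf, +inf): OK
  at node 6 with bounds (-inf, 21): OK
  at node 4 with bounds (-inf, 6): OK
  at node 12 with bounds (6, 21): OK
  at node 9 with bounds (6, 12): OK
  at node 37 with bounds (21, +inf): OK
  at node 31 with bounds (21, 37): OK
  at node 43 with bounds (37, +inf): OK
No violation found at any node.
Result: Valid BST


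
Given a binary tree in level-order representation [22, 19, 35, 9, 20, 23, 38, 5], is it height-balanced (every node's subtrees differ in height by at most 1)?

Tree (level-order array): [22, 19, 35, 9, 20, 23, 38, 5]
Definition: a tree is height-balanced if, at every node, |h(left) - h(right)| <= 1 (empty subtree has height -1).
Bottom-up per-node check:
  node 5: h_left=-1, h_right=-1, diff=0 [OK], height=0
  node 9: h_left=0, h_right=-1, diff=1 [OK], height=1
  node 20: h_left=-1, h_right=-1, diff=0 [OK], height=0
  node 19: h_left=1, h_right=0, diff=1 [OK], height=2
  node 23: h_left=-1, h_right=-1, diff=0 [OK], height=0
  node 38: h_left=-1, h_right=-1, diff=0 [OK], height=0
  node 35: h_left=0, h_right=0, diff=0 [OK], height=1
  node 22: h_left=2, h_right=1, diff=1 [OK], height=3
All nodes satisfy the balance condition.
Result: Balanced


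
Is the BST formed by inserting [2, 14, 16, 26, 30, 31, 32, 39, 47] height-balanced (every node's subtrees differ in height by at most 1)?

Tree (level-order array): [2, None, 14, None, 16, None, 26, None, 30, None, 31, None, 32, None, 39, None, 47]
Definition: a tree is height-balanced if, at every node, |h(left) - h(right)| <= 1 (empty subtree has height -1).
Bottom-up per-node check:
  node 47: h_left=-1, h_right=-1, diff=0 [OK], height=0
  node 39: h_left=-1, h_right=0, diff=1 [OK], height=1
  node 32: h_left=-1, h_right=1, diff=2 [FAIL (|-1-1|=2 > 1)], height=2
  node 31: h_left=-1, h_right=2, diff=3 [FAIL (|-1-2|=3 > 1)], height=3
  node 30: h_left=-1, h_right=3, diff=4 [FAIL (|-1-3|=4 > 1)], height=4
  node 26: h_left=-1, h_right=4, diff=5 [FAIL (|-1-4|=5 > 1)], height=5
  node 16: h_left=-1, h_right=5, diff=6 [FAIL (|-1-5|=6 > 1)], height=6
  node 14: h_left=-1, h_right=6, diff=7 [FAIL (|-1-6|=7 > 1)], height=7
  node 2: h_left=-1, h_right=7, diff=8 [FAIL (|-1-7|=8 > 1)], height=8
Node 32 violates the condition: |-1 - 1| = 2 > 1.
Result: Not balanced


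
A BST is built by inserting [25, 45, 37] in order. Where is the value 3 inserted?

Starting tree (level order): [25, None, 45, 37]
Insertion path: 25
Result: insert 3 as left child of 25
Final tree (level order): [25, 3, 45, None, None, 37]


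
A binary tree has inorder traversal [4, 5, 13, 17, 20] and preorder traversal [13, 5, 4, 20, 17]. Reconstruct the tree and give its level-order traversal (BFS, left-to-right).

Inorder:  [4, 5, 13, 17, 20]
Preorder: [13, 5, 4, 20, 17]
Algorithm: preorder visits root first, so consume preorder in order;
for each root, split the current inorder slice at that value into
left-subtree inorder and right-subtree inorder, then recurse.
Recursive splits:
  root=13; inorder splits into left=[4, 5], right=[17, 20]
  root=5; inorder splits into left=[4], right=[]
  root=4; inorder splits into left=[], right=[]
  root=20; inorder splits into left=[17], right=[]
  root=17; inorder splits into left=[], right=[]
Reconstructed level-order: [13, 5, 20, 4, 17]


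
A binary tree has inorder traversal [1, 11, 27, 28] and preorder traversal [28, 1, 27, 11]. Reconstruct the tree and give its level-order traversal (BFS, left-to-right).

Inorder:  [1, 11, 27, 28]
Preorder: [28, 1, 27, 11]
Algorithm: preorder visits root first, so consume preorder in order;
for each root, split the current inorder slice at that value into
left-subtree inorder and right-subtree inorder, then recurse.
Recursive splits:
  root=28; inorder splits into left=[1, 11, 27], right=[]
  root=1; inorder splits into left=[], right=[11, 27]
  root=27; inorder splits into left=[11], right=[]
  root=11; inorder splits into left=[], right=[]
Reconstructed level-order: [28, 1, 27, 11]


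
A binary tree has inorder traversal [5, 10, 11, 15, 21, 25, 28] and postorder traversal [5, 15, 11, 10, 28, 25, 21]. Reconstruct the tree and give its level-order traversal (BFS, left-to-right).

Inorder:   [5, 10, 11, 15, 21, 25, 28]
Postorder: [5, 15, 11, 10, 28, 25, 21]
Algorithm: postorder visits root last, so walk postorder right-to-left;
each value is the root of the current inorder slice — split it at that
value, recurse on the right subtree first, then the left.
Recursive splits:
  root=21; inorder splits into left=[5, 10, 11, 15], right=[25, 28]
  root=25; inorder splits into left=[], right=[28]
  root=28; inorder splits into left=[], right=[]
  root=10; inorder splits into left=[5], right=[11, 15]
  root=11; inorder splits into left=[], right=[15]
  root=15; inorder splits into left=[], right=[]
  root=5; inorder splits into left=[], right=[]
Reconstructed level-order: [21, 10, 25, 5, 11, 28, 15]


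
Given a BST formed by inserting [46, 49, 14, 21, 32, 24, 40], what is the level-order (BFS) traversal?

Tree insertion order: [46, 49, 14, 21, 32, 24, 40]
Tree (level-order array): [46, 14, 49, None, 21, None, None, None, 32, 24, 40]
BFS from the root, enqueuing left then right child of each popped node:
  queue [46] -> pop 46, enqueue [14, 49], visited so far: [46]
  queue [14, 49] -> pop 14, enqueue [21], visited so far: [46, 14]
  queue [49, 21] -> pop 49, enqueue [none], visited so far: [46, 14, 49]
  queue [21] -> pop 21, enqueue [32], visited so far: [46, 14, 49, 21]
  queue [32] -> pop 32, enqueue [24, 40], visited so far: [46, 14, 49, 21, 32]
  queue [24, 40] -> pop 24, enqueue [none], visited so far: [46, 14, 49, 21, 32, 24]
  queue [40] -> pop 40, enqueue [none], visited so far: [46, 14, 49, 21, 32, 24, 40]
Result: [46, 14, 49, 21, 32, 24, 40]


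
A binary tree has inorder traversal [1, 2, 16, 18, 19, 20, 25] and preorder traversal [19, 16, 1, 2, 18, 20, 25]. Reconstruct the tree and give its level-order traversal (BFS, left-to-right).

Inorder:  [1, 2, 16, 18, 19, 20, 25]
Preorder: [19, 16, 1, 2, 18, 20, 25]
Algorithm: preorder visits root first, so consume preorder in order;
for each root, split the current inorder slice at that value into
left-subtree inorder and right-subtree inorder, then recurse.
Recursive splits:
  root=19; inorder splits into left=[1, 2, 16, 18], right=[20, 25]
  root=16; inorder splits into left=[1, 2], right=[18]
  root=1; inorder splits into left=[], right=[2]
  root=2; inorder splits into left=[], right=[]
  root=18; inorder splits into left=[], right=[]
  root=20; inorder splits into left=[], right=[25]
  root=25; inorder splits into left=[], right=[]
Reconstructed level-order: [19, 16, 20, 1, 18, 25, 2]


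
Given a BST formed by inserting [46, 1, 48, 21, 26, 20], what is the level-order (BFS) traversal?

Tree insertion order: [46, 1, 48, 21, 26, 20]
Tree (level-order array): [46, 1, 48, None, 21, None, None, 20, 26]
BFS from the root, enqueuing left then right child of each popped node:
  queue [46] -> pop 46, enqueue [1, 48], visited so far: [46]
  queue [1, 48] -> pop 1, enqueue [21], visited so far: [46, 1]
  queue [48, 21] -> pop 48, enqueue [none], visited so far: [46, 1, 48]
  queue [21] -> pop 21, enqueue [20, 26], visited so far: [46, 1, 48, 21]
  queue [20, 26] -> pop 20, enqueue [none], visited so far: [46, 1, 48, 21, 20]
  queue [26] -> pop 26, enqueue [none], visited so far: [46, 1, 48, 21, 20, 26]
Result: [46, 1, 48, 21, 20, 26]


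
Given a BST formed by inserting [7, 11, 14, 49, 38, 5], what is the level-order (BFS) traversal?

Tree insertion order: [7, 11, 14, 49, 38, 5]
Tree (level-order array): [7, 5, 11, None, None, None, 14, None, 49, 38]
BFS from the root, enqueuing left then right child of each popped node:
  queue [7] -> pop 7, enqueue [5, 11], visited so far: [7]
  queue [5, 11] -> pop 5, enqueue [none], visited so far: [7, 5]
  queue [11] -> pop 11, enqueue [14], visited so far: [7, 5, 11]
  queue [14] -> pop 14, enqueue [49], visited so far: [7, 5, 11, 14]
  queue [49] -> pop 49, enqueue [38], visited so far: [7, 5, 11, 14, 49]
  queue [38] -> pop 38, enqueue [none], visited so far: [7, 5, 11, 14, 49, 38]
Result: [7, 5, 11, 14, 49, 38]


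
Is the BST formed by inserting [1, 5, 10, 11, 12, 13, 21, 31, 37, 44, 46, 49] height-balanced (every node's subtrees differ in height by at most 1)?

Tree (level-order array): [1, None, 5, None, 10, None, 11, None, 12, None, 13, None, 21, None, 31, None, 37, None, 44, None, 46, None, 49]
Definition: a tree is height-balanced if, at every node, |h(left) - h(right)| <= 1 (empty subtree has height -1).
Bottom-up per-node check:
  node 49: h_left=-1, h_right=-1, diff=0 [OK], height=0
  node 46: h_left=-1, h_right=0, diff=1 [OK], height=1
  node 44: h_left=-1, h_right=1, diff=2 [FAIL (|-1-1|=2 > 1)], height=2
  node 37: h_left=-1, h_right=2, diff=3 [FAIL (|-1-2|=3 > 1)], height=3
  node 31: h_left=-1, h_right=3, diff=4 [FAIL (|-1-3|=4 > 1)], height=4
  node 21: h_left=-1, h_right=4, diff=5 [FAIL (|-1-4|=5 > 1)], height=5
  node 13: h_left=-1, h_right=5, diff=6 [FAIL (|-1-5|=6 > 1)], height=6
  node 12: h_left=-1, h_right=6, diff=7 [FAIL (|-1-6|=7 > 1)], height=7
  node 11: h_left=-1, h_right=7, diff=8 [FAIL (|-1-7|=8 > 1)], height=8
  node 10: h_left=-1, h_right=8, diff=9 [FAIL (|-1-8|=9 > 1)], height=9
  node 5: h_left=-1, h_right=9, diff=10 [FAIL (|-1-9|=10 > 1)], height=10
  node 1: h_left=-1, h_right=10, diff=11 [FAIL (|-1-10|=11 > 1)], height=11
Node 44 violates the condition: |-1 - 1| = 2 > 1.
Result: Not balanced


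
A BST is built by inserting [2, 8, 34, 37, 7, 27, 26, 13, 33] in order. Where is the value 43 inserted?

Starting tree (level order): [2, None, 8, 7, 34, None, None, 27, 37, 26, 33, None, None, 13]
Insertion path: 2 -> 8 -> 34 -> 37
Result: insert 43 as right child of 37
Final tree (level order): [2, None, 8, 7, 34, None, None, 27, 37, 26, 33, None, 43, 13]


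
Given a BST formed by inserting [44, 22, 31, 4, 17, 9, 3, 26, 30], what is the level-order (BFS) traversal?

Tree insertion order: [44, 22, 31, 4, 17, 9, 3, 26, 30]
Tree (level-order array): [44, 22, None, 4, 31, 3, 17, 26, None, None, None, 9, None, None, 30]
BFS from the root, enqueuing left then right child of each popped node:
  queue [44] -> pop 44, enqueue [22], visited so far: [44]
  queue [22] -> pop 22, enqueue [4, 31], visited so far: [44, 22]
  queue [4, 31] -> pop 4, enqueue [3, 17], visited so far: [44, 22, 4]
  queue [31, 3, 17] -> pop 31, enqueue [26], visited so far: [44, 22, 4, 31]
  queue [3, 17, 26] -> pop 3, enqueue [none], visited so far: [44, 22, 4, 31, 3]
  queue [17, 26] -> pop 17, enqueue [9], visited so far: [44, 22, 4, 31, 3, 17]
  queue [26, 9] -> pop 26, enqueue [30], visited so far: [44, 22, 4, 31, 3, 17, 26]
  queue [9, 30] -> pop 9, enqueue [none], visited so far: [44, 22, 4, 31, 3, 17, 26, 9]
  queue [30] -> pop 30, enqueue [none], visited so far: [44, 22, 4, 31, 3, 17, 26, 9, 30]
Result: [44, 22, 4, 31, 3, 17, 26, 9, 30]


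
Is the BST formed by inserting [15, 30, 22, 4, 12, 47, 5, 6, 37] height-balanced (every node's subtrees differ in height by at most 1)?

Tree (level-order array): [15, 4, 30, None, 12, 22, 47, 5, None, None, None, 37, None, None, 6]
Definition: a tree is height-balanced if, at every node, |h(left) - h(right)| <= 1 (empty subtree has height -1).
Bottom-up per-node check:
  node 6: h_left=-1, h_right=-1, diff=0 [OK], height=0
  node 5: h_left=-1, h_right=0, diff=1 [OK], height=1
  node 12: h_left=1, h_right=-1, diff=2 [FAIL (|1--1|=2 > 1)], height=2
  node 4: h_left=-1, h_right=2, diff=3 [FAIL (|-1-2|=3 > 1)], height=3
  node 22: h_left=-1, h_right=-1, diff=0 [OK], height=0
  node 37: h_left=-1, h_right=-1, diff=0 [OK], height=0
  node 47: h_left=0, h_right=-1, diff=1 [OK], height=1
  node 30: h_left=0, h_right=1, diff=1 [OK], height=2
  node 15: h_left=3, h_right=2, diff=1 [OK], height=4
Node 12 violates the condition: |1 - -1| = 2 > 1.
Result: Not balanced


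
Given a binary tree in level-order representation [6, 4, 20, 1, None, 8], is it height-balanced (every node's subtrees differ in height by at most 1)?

Tree (level-order array): [6, 4, 20, 1, None, 8]
Definition: a tree is height-balanced if, at every node, |h(left) - h(right)| <= 1 (empty subtree has height -1).
Bottom-up per-node check:
  node 1: h_left=-1, h_right=-1, diff=0 [OK], height=0
  node 4: h_left=0, h_right=-1, diff=1 [OK], height=1
  node 8: h_left=-1, h_right=-1, diff=0 [OK], height=0
  node 20: h_left=0, h_right=-1, diff=1 [OK], height=1
  node 6: h_left=1, h_right=1, diff=0 [OK], height=2
All nodes satisfy the balance condition.
Result: Balanced


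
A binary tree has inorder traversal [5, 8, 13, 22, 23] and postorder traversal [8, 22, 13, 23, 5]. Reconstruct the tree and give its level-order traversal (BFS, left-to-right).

Inorder:   [5, 8, 13, 22, 23]
Postorder: [8, 22, 13, 23, 5]
Algorithm: postorder visits root last, so walk postorder right-to-left;
each value is the root of the current inorder slice — split it at that
value, recurse on the right subtree first, then the left.
Recursive splits:
  root=5; inorder splits into left=[], right=[8, 13, 22, 23]
  root=23; inorder splits into left=[8, 13, 22], right=[]
  root=13; inorder splits into left=[8], right=[22]
  root=22; inorder splits into left=[], right=[]
  root=8; inorder splits into left=[], right=[]
Reconstructed level-order: [5, 23, 13, 8, 22]


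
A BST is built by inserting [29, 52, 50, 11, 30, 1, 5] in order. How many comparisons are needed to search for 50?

Search path for 50: 29 -> 52 -> 50
Found: True
Comparisons: 3


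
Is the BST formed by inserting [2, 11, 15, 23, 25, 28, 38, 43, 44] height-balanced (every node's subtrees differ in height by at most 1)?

Tree (level-order array): [2, None, 11, None, 15, None, 23, None, 25, None, 28, None, 38, None, 43, None, 44]
Definition: a tree is height-balanced if, at every node, |h(left) - h(right)| <= 1 (empty subtree has height -1).
Bottom-up per-node check:
  node 44: h_left=-1, h_right=-1, diff=0 [OK], height=0
  node 43: h_left=-1, h_right=0, diff=1 [OK], height=1
  node 38: h_left=-1, h_right=1, diff=2 [FAIL (|-1-1|=2 > 1)], height=2
  node 28: h_left=-1, h_right=2, diff=3 [FAIL (|-1-2|=3 > 1)], height=3
  node 25: h_left=-1, h_right=3, diff=4 [FAIL (|-1-3|=4 > 1)], height=4
  node 23: h_left=-1, h_right=4, diff=5 [FAIL (|-1-4|=5 > 1)], height=5
  node 15: h_left=-1, h_right=5, diff=6 [FAIL (|-1-5|=6 > 1)], height=6
  node 11: h_left=-1, h_right=6, diff=7 [FAIL (|-1-6|=7 > 1)], height=7
  node 2: h_left=-1, h_right=7, diff=8 [FAIL (|-1-7|=8 > 1)], height=8
Node 38 violates the condition: |-1 - 1| = 2 > 1.
Result: Not balanced


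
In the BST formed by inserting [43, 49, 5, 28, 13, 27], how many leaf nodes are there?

Tree built from: [43, 49, 5, 28, 13, 27]
Tree (level-order array): [43, 5, 49, None, 28, None, None, 13, None, None, 27]
Rule: A leaf has 0 children.
Per-node child counts:
  node 43: 2 child(ren)
  node 5: 1 child(ren)
  node 28: 1 child(ren)
  node 13: 1 child(ren)
  node 27: 0 child(ren)
  node 49: 0 child(ren)
Matching nodes: [27, 49]
Count of leaf nodes: 2


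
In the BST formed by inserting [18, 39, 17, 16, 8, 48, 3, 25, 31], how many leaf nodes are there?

Tree built from: [18, 39, 17, 16, 8, 48, 3, 25, 31]
Tree (level-order array): [18, 17, 39, 16, None, 25, 48, 8, None, None, 31, None, None, 3]
Rule: A leaf has 0 children.
Per-node child counts:
  node 18: 2 child(ren)
  node 17: 1 child(ren)
  node 16: 1 child(ren)
  node 8: 1 child(ren)
  node 3: 0 child(ren)
  node 39: 2 child(ren)
  node 25: 1 child(ren)
  node 31: 0 child(ren)
  node 48: 0 child(ren)
Matching nodes: [3, 31, 48]
Count of leaf nodes: 3


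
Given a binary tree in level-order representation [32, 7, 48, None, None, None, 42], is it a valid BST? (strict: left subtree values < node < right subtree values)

Level-order array: [32, 7, 48, None, None, None, 42]
Validate using subtree bounds (lo, hi): at each node, require lo < value < hi,
then recurse left with hi=value and right with lo=value.
Preorder trace (stopping at first violation):
  at node 32 with bounds (-inf, +inf): OK
  at node 7 with bounds (-inf, 32): OK
  at node 48 with bounds (32, +inf): OK
  at node 42 with bounds (48, +inf): VIOLATION
Node 42 violates its bound: not (48 < 42 < +inf).
Result: Not a valid BST


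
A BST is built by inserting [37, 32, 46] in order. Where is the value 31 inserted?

Starting tree (level order): [37, 32, 46]
Insertion path: 37 -> 32
Result: insert 31 as left child of 32
Final tree (level order): [37, 32, 46, 31]


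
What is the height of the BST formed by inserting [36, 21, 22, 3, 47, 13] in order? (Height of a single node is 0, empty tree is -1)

Insertion order: [36, 21, 22, 3, 47, 13]
Tree (level-order array): [36, 21, 47, 3, 22, None, None, None, 13]
Compute height bottom-up (empty subtree = -1):
  height(13) = 1 + max(-1, -1) = 0
  height(3) = 1 + max(-1, 0) = 1
  height(22) = 1 + max(-1, -1) = 0
  height(21) = 1 + max(1, 0) = 2
  height(47) = 1 + max(-1, -1) = 0
  height(36) = 1 + max(2, 0) = 3
Height = 3


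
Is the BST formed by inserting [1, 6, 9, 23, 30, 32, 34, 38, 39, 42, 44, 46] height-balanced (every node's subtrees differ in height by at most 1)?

Tree (level-order array): [1, None, 6, None, 9, None, 23, None, 30, None, 32, None, 34, None, 38, None, 39, None, 42, None, 44, None, 46]
Definition: a tree is height-balanced if, at every node, |h(left) - h(right)| <= 1 (empty subtree has height -1).
Bottom-up per-node check:
  node 46: h_left=-1, h_right=-1, diff=0 [OK], height=0
  node 44: h_left=-1, h_right=0, diff=1 [OK], height=1
  node 42: h_left=-1, h_right=1, diff=2 [FAIL (|-1-1|=2 > 1)], height=2
  node 39: h_left=-1, h_right=2, diff=3 [FAIL (|-1-2|=3 > 1)], height=3
  node 38: h_left=-1, h_right=3, diff=4 [FAIL (|-1-3|=4 > 1)], height=4
  node 34: h_left=-1, h_right=4, diff=5 [FAIL (|-1-4|=5 > 1)], height=5
  node 32: h_left=-1, h_right=5, diff=6 [FAIL (|-1-5|=6 > 1)], height=6
  node 30: h_left=-1, h_right=6, diff=7 [FAIL (|-1-6|=7 > 1)], height=7
  node 23: h_left=-1, h_right=7, diff=8 [FAIL (|-1-7|=8 > 1)], height=8
  node 9: h_left=-1, h_right=8, diff=9 [FAIL (|-1-8|=9 > 1)], height=9
  node 6: h_left=-1, h_right=9, diff=10 [FAIL (|-1-9|=10 > 1)], height=10
  node 1: h_left=-1, h_right=10, diff=11 [FAIL (|-1-10|=11 > 1)], height=11
Node 42 violates the condition: |-1 - 1| = 2 > 1.
Result: Not balanced


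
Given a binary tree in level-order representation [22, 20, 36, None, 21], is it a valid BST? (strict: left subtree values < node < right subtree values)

Level-order array: [22, 20, 36, None, 21]
Validate using subtree bounds (lo, hi): at each node, require lo < value < hi,
then recurse left with hi=value and right with lo=value.
Preorder trace (stopping at first violation):
  at node 22 with bounds (-inf, +inf): OK
  at node 20 with bounds (-inf, 22): OK
  at node 21 with bounds (20, 22): OK
  at node 36 with bounds (22, +inf): OK
No violation found at any node.
Result: Valid BST


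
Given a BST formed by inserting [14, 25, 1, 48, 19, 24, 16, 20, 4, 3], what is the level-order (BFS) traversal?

Tree insertion order: [14, 25, 1, 48, 19, 24, 16, 20, 4, 3]
Tree (level-order array): [14, 1, 25, None, 4, 19, 48, 3, None, 16, 24, None, None, None, None, None, None, 20]
BFS from the root, enqueuing left then right child of each popped node:
  queue [14] -> pop 14, enqueue [1, 25], visited so far: [14]
  queue [1, 25] -> pop 1, enqueue [4], visited so far: [14, 1]
  queue [25, 4] -> pop 25, enqueue [19, 48], visited so far: [14, 1, 25]
  queue [4, 19, 48] -> pop 4, enqueue [3], visited so far: [14, 1, 25, 4]
  queue [19, 48, 3] -> pop 19, enqueue [16, 24], visited so far: [14, 1, 25, 4, 19]
  queue [48, 3, 16, 24] -> pop 48, enqueue [none], visited so far: [14, 1, 25, 4, 19, 48]
  queue [3, 16, 24] -> pop 3, enqueue [none], visited so far: [14, 1, 25, 4, 19, 48, 3]
  queue [16, 24] -> pop 16, enqueue [none], visited so far: [14, 1, 25, 4, 19, 48, 3, 16]
  queue [24] -> pop 24, enqueue [20], visited so far: [14, 1, 25, 4, 19, 48, 3, 16, 24]
  queue [20] -> pop 20, enqueue [none], visited so far: [14, 1, 25, 4, 19, 48, 3, 16, 24, 20]
Result: [14, 1, 25, 4, 19, 48, 3, 16, 24, 20]


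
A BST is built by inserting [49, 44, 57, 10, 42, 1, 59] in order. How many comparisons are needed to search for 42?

Search path for 42: 49 -> 44 -> 10 -> 42
Found: True
Comparisons: 4


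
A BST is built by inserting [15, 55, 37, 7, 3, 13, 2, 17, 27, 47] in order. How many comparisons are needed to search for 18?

Search path for 18: 15 -> 55 -> 37 -> 17 -> 27
Found: False
Comparisons: 5
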